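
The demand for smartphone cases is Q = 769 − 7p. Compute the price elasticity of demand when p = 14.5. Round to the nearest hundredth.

At p = 14.5, Q = 667.5.
dQ/dp = −7.
Point elasticity E = (dQ/dp)·(p/Q) = -7 × 14.5/667.5 ≈ -0.15.
|E| < 1, so demand is inelastic at this price.

-0.15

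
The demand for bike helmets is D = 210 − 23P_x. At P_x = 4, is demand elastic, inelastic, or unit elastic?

At P_x = 4, D = 118.
dD/dP_x = −23.
Point elasticity E = (dD/dP_x)·(P_x/D) = -23 × 4/118 ≈ -0.780.
|E| ≈ 0.780 < 1, so demand is inelastic.

inelastic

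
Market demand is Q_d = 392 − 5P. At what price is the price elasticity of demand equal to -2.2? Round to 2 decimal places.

53.90

Set −bP/(a − bP) = −2.2 ⇒ bP = 2.2(a − bP) ⇒ bP(1+2.2) = 2.2·a.
P = 2.2·392/(5·3.2) = 53.90.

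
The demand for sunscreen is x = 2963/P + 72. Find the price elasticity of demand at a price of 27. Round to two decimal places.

At P = 27, x = 181.7407.
dx/dP = −2963/P² = −4.0645.
Point elasticity E = (dx/dP)·(P/x) = -4.0645 × 27/181.7407 ≈ -0.60.
|E| < 1, so demand is inelastic at this price.

-0.60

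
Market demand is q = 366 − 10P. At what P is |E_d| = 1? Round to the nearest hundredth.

18.30

For linear demand q = a − bP, E = −bP/(a − bP). |E| = 1 ⇒ bP = a − bP ⇒ P = a/(2b).
P = 366/(2·10) = 18.30.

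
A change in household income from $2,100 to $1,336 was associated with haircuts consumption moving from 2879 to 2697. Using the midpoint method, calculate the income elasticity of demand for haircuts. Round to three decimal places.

0.147

%ΔQ = (2697 − 2879)/[(2879+2697)/2] = -182/2788 ≈ -0.0653.
%ΔM = (1,336 − 2,100)/[(2,100+1,336)/2] = -764/1718 ≈ -0.4447.
E_I = %ΔQ/%ΔM ≈ 0.147.
E_I ∈ (0,1): normal good (necessity).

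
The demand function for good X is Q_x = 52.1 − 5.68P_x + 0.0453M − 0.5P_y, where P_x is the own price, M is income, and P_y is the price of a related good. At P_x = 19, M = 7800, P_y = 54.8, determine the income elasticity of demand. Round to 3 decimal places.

Substituting, Q_x = 52.1 − 5.68(19) + 0.0453(7800) − 0.5(54.8) = 52.1 − 107.92 + 353.34 − 27.4 = 270.12.
∂Q_x/∂M = +0.0453, so E_I = 0.0453·(7800/270.12) ≈ 1.308.
E_I > 1: normal good (luxury).

1.308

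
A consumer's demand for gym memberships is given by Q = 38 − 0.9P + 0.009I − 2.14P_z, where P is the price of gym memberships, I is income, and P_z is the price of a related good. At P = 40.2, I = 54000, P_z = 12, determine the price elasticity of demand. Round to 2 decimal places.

-0.08

First evaluate Q: 38 − 0.9(40.2) + 0.009(54000) − 2.14(12) = 38 − 36.18 + 486 − 25.68 = 462.14.
∂Q/∂P = −0.9, so E_p = (−0.9)·(40.2/462.14) ≈ -0.08.
|E_p| < 1: demand is inelastic.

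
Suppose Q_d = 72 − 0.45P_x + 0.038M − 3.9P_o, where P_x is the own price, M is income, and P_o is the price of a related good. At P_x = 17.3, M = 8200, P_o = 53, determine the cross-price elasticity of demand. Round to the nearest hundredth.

Q_d = 72 − 0.45(17.3) + 0.038(8200) − 3.9(53) = 72 − 7.785 + 311.6 − 206.7 = 169.115.
∂Q_d/∂P_o = −3.9, so E_xy = -3.9·(53/169.115) ≈ -1.22.
E_xy < 0: the goods are complements.

-1.22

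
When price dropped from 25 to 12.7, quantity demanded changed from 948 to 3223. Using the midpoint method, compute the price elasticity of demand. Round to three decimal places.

%ΔQ = (3223 − 948)/[(948 + 3223)/2] = 2275/2085.5 ≈ 1.0909.
%Δp = (12.7 − 25)/[(25 + 12.7)/2] = -12.3/18.85 ≈ -0.6525.
Arc elasticity E = %ΔQ/%Δp ≈ 1.0909/-0.6525 ≈ -1.672.
|E| > 1: demand is elastic over this range.

-1.672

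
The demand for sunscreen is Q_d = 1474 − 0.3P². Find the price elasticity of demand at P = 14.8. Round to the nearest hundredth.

At P = 14.8, Q_d = 1408.288.
dQ_d/dP = −2·0.3·P = −8.88.
Point elasticity E = (dQ_d/dP)·(P/Q_d) = -8.88 × 14.8/1408.288 ≈ -0.09.
|E| < 1, so demand is inelastic at this price.

-0.09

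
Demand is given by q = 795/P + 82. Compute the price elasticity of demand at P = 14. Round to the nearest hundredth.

-0.41

At P = 14, q = 138.7857.
dq/dP = −795/P² = −4.0561.
Point elasticity E = (dq/dP)·(P/q) = -4.0561 × 14/138.7857 ≈ -0.41.
|E| < 1, so demand is inelastic at this price.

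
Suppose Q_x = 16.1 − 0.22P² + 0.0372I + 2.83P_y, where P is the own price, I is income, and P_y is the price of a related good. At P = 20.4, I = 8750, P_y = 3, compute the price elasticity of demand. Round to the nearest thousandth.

-0.708

Substituting, Q_x = 16.1 − 0.22(20.4)² + 0.0372(8750) + 2.83(3) = 16.1 − 91.5552 + 325.5 + 8.49 = 258.5348.
∂Q_x/∂P = −2·0.22·P = -8.976, so E_p = -8.976·(20.4/258.5348) ≈ -0.708.
|E_p| < 1: demand is inelastic.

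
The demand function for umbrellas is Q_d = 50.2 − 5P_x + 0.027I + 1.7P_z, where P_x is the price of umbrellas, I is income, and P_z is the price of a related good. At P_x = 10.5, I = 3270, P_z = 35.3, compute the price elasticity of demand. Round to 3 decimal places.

At the given point, Q_d = 50.2 − 5(10.5) + 0.027(3270) + 1.7(35.3) = 50.2 − 52.5 + 88.29 + 60.01 = 146.
∂Q_d/∂P_x = −5, so E_p = (−5)·(10.5/146) ≈ -0.360.
|E_p| < 1: demand is inelastic.

-0.360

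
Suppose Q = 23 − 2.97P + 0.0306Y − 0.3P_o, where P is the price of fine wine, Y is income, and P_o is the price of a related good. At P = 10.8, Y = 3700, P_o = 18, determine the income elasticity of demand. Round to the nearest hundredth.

Evaluating quantity at (P, Y, P_o) gives Q = 23 − 2.97(10.8) + 0.0306(3700) − 0.3(18) = 23 − 32.076 + 113.22 − 5.4 = 98.744.
∂Q/∂Y = +0.0306, so E_I = 0.0306·(3700/98.744) ≈ 1.15.
E_I > 1: normal good (luxury).

1.15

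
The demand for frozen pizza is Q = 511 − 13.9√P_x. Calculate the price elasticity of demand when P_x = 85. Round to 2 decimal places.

-0.17

At P_x = 85, Q = 382.8483.
dQ/dP_x = −13.9/(2√P_x) = −13.9/(2·9.2195).
Point elasticity E = (dQ/dP_x)·(P_x/Q) = -0.7538 × 85/382.8483 ≈ -0.17.
|E| < 1, so demand is inelastic at this price.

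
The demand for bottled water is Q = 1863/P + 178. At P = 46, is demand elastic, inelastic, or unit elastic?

At P = 46, Q = 218.5.
dQ/dP = −1863/P² = −0.8804.
Point elasticity E = (dQ/dP)·(P/Q) = -0.8804 × 46/218.5 ≈ -0.185.
|E| ≈ 0.185 < 1, so demand is inelastic.

inelastic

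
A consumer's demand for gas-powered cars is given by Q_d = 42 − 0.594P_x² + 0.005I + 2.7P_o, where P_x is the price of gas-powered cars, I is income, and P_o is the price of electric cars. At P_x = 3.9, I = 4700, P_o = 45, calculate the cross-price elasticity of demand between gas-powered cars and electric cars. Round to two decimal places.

0.68

Substituting, Q_d = 42 − 0.594(3.9)² + 0.005(4700) + 2.7(45) = 42 − 9.0347 + 23.5 + 121.5 = 177.9653.
∂Q_d/∂P_o = +2.7, so E_xy = 2.7·(45/177.9653) ≈ 0.68.
E_xy > 0: the goods are substitutes.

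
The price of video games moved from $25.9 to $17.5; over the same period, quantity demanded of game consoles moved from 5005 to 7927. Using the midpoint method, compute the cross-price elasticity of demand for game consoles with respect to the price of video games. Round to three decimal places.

-1.167

%ΔQ_x = (7927 − 5005)/[(5005+7927)/2] = 2922/6466 ≈ 0.4519.
%ΔP_y = (17.5 − 25.9)/[(25.9+17.5)/2] ≈ -0.3871.
E_xy = 0.4519/-0.3871 ≈ -1.167.
E_xy < 0, so game consoles and video games are complements.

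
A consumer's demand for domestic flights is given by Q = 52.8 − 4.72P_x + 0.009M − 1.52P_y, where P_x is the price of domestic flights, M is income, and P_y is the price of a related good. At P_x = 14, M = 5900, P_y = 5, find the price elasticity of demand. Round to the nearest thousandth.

At the given point, Q = 52.8 − 4.72(14) + 0.009(5900) − 1.52(5) = 52.8 − 66.08 + 53.1 − 7.6 = 32.22.
∂Q/∂P_x = −4.72, so E_p = (−4.72)·(14/32.22) ≈ -2.051.
|E_p| > 1: demand is elastic.

-2.051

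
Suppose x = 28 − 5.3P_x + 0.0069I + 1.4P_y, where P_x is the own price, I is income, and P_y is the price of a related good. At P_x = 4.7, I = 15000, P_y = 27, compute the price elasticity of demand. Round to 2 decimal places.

At the given point, x = 28 − 5.3(4.7) + 0.0069(15000) + 1.4(27) = 28 − 24.91 + 103.5 + 37.8 = 144.39.
∂x/∂P_x = −5.3, so E_p = (−5.3)·(4.7/144.39) ≈ -0.17.
|E_p| < 1: demand is inelastic.

-0.17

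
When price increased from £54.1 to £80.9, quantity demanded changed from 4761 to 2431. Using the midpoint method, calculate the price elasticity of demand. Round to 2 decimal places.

-1.63

%Δq = (2431 − 4761)/[(4761 + 2431)/2] = -2330/3596 ≈ -0.6479.
%Δp = (80.9 − 54.1)/[(54.1 + 80.9)/2] = 26.8/67.5 ≈ 0.3970.
Arc elasticity E = %Δq/%Δp ≈ -0.6479/0.3970 ≈ -1.63.
|E| > 1: demand is elastic over this range.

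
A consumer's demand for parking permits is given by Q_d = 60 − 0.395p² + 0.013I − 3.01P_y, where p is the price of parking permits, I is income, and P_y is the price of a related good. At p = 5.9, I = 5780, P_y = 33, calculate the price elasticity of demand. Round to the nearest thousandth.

Q_d = 60 − 0.395(5.9)² + 0.013(5780) − 3.01(33) = 60 − 13.75 + 75.14 − 99.33 = 22.0601.
∂Q_d/∂p = −2·0.395·p = -4.661, so E_p = -4.661·(5.9/22.0601) ≈ -1.247.
|E_p| > 1: demand is elastic.

-1.247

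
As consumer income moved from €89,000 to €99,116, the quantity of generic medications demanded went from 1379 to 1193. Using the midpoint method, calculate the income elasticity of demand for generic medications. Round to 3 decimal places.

-1.345

%ΔQ = (1193 − 1379)/[(1379+1193)/2] = -186/1286 ≈ -0.1446.
%ΔY = (99,116 − 89,000)/[(89,000+99,116)/2] = 10116/94058 ≈ 0.1076.
E_I = %ΔQ/%ΔY ≈ -1.345.
E_I < 0: inferior good.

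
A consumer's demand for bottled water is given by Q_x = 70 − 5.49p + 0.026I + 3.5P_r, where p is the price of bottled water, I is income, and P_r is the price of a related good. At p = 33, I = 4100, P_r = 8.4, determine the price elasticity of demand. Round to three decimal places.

-7.296

First evaluate Q_x: 70 − 5.49(33) + 0.026(4100) + 3.5(8.4) = 70 − 181.17 + 106.6 + 29.4 = 24.83.
∂Q_x/∂p = −5.49, so E_p = (−5.49)·(33/24.83) ≈ -7.296.
|E_p| > 1: demand is elastic.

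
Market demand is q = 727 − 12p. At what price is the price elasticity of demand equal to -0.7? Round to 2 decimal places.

24.95

Set −bp/(a − bp) = −0.7 ⇒ bp = 0.7(a − bp) ⇒ bp(1+0.7) = 0.7·a.
p = 0.7·727/(12·1.7) ≈ 24.95.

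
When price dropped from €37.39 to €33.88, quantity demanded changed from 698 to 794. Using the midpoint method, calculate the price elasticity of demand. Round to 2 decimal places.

%Δq = (794 − 698)/[(698 + 794)/2] = 96/746 ≈ 0.1287.
%ΔP = (33.88 − 37.39)/[(37.39 + 33.88)/2] = -3.51/35.635 ≈ -0.0985.
Arc elasticity E = %Δq/%ΔP ≈ 0.1287/-0.0985 ≈ -1.31.
|E| > 1: demand is elastic over this range.

-1.31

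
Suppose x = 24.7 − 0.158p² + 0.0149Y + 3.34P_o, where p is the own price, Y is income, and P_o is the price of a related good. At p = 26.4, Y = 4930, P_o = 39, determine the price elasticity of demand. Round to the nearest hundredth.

-1.86

Evaluating quantity at (p, Y, P_o) gives x = 24.7 − 0.158(26.4)² + 0.0149(4930) + 3.34(39) = 24.7 − 110.1197 + 73.457 + 130.26 = 118.2973.
∂x/∂p = −2·0.158·p = -8.3424, so E_p = -8.3424·(26.4/118.2973) ≈ -1.86.
|E_p| > 1: demand is elastic.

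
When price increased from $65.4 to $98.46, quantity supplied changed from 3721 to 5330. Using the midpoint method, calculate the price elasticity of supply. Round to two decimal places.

0.88

%Δq = (5330 − 3721)/[(3721 + 5330)/2] = 1609/4525.5 ≈ 0.3555.
%ΔP = (98.46 − 65.4)/[(65.4 + 98.46)/2] = 33.06/81.93 ≈ 0.4035.
Arc elasticity E = %Δq/%ΔP ≈ 0.3555/0.4035 ≈ 0.88.
|E| < 1: supply is inelastic over this range.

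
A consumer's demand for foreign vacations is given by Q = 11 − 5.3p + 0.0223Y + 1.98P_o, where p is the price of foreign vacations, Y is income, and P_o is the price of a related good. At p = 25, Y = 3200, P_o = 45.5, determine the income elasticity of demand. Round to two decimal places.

First evaluate Q: 11 − 5.3(25) + 0.0223(3200) + 1.98(45.5) = 11 − 132.5 + 71.36 + 90.09 = 39.95.
∂Q/∂Y = +0.0223, so E_I = 0.0223·(3200/39.95) ≈ 1.79.
E_I > 1: normal good (luxury).

1.79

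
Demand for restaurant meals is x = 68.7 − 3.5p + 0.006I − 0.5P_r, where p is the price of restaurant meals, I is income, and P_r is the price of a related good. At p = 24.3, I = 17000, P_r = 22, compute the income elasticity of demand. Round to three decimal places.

1.366

x = 68.7 − 3.5(24.3) + 0.006(17000) − 0.5(22) = 68.7 − 85.05 + 102 − 11 = 74.65.
∂x/∂I = +0.006, so E_I = 0.006·(17000/74.65) ≈ 1.366.
E_I > 1: normal good (luxury).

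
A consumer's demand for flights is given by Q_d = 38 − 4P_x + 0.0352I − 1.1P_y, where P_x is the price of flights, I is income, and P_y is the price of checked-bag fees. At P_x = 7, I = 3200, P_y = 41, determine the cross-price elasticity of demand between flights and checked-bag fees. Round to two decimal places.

Q_d = 38 − 4(7) + 0.0352(3200) − 1.1(41) = 38 − 28 + 112.64 − 45.1 = 77.54.
∂Q_d/∂P_y = −1.1, so E_xy = -1.1·(41/77.54) ≈ -0.58.
E_xy < 0: the goods are complements.

-0.58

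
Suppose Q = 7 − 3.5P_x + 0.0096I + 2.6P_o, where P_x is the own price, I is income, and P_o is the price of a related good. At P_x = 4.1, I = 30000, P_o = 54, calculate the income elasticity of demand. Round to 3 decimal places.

0.684

At the given point, Q = 7 − 3.5(4.1) + 0.0096(30000) + 2.6(54) = 7 − 14.35 + 288 + 140.4 = 421.05.
∂Q/∂I = +0.0096, so E_I = 0.0096·(30000/421.05) ≈ 0.684.
E_I ∈ (0,1): normal good (necessity).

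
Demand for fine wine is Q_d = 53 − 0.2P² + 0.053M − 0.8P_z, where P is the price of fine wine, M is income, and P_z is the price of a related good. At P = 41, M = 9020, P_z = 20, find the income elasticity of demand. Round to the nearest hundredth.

2.67

Evaluating quantity at (P, M, P_z) gives Q_d = 53 − 0.2(41)² + 0.053(9020) − 0.8(20) = 53 − 336.2 + 478.06 − 16 = 178.86.
∂Q_d/∂M = +0.053, so E_I = 0.053·(9020/178.86) ≈ 2.67.
E_I > 1: normal good (luxury).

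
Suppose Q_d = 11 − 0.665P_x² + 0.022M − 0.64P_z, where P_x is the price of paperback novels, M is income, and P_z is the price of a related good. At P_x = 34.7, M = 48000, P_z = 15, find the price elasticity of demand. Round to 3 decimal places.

-6.239

Substituting, Q_d = 11 − 0.665(34.7)² + 0.022(48000) − 0.64(15) = 11 − 800.7199 + 1056 − 9.6 = 256.6802.
∂Q_d/∂P_x = −2·0.665·P_x = -46.151, so E_p = -46.151·(34.7/256.6802) ≈ -6.239.
|E_p| > 1: demand is elastic.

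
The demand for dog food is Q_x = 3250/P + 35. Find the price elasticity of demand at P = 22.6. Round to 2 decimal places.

-0.80

At P = 22.6, Q_x = 178.8053.
dQ_x/dP = −3250/P² = −6.3631.
Point elasticity E = (dQ_x/dP)·(P/Q_x) = -6.3631 × 22.6/178.8053 ≈ -0.80.
|E| < 1, so demand is inelastic at this price.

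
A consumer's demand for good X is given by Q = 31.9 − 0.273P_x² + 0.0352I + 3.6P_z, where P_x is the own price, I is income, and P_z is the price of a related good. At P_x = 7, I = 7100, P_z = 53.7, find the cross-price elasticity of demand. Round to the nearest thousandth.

0.419

First evaluate Q: 31.9 − 0.273(7)² + 0.0352(7100) + 3.6(53.7) = 31.9 − 13.377 + 249.92 + 193.32 = 461.763.
∂Q/∂P_z = +3.6, so E_xy = 3.6·(53.7/461.763) ≈ 0.419.
E_xy > 0: the goods are substitutes.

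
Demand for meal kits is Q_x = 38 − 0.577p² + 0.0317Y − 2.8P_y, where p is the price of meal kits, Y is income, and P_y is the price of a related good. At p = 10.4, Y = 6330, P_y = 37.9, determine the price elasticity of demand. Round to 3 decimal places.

-1.780

Q_x = 38 − 0.577(10.4)² + 0.0317(6330) − 2.8(37.9) = 38 − 62.4083 + 200.661 − 106.12 = 70.1327.
∂Q_x/∂p = −2·0.577·p = -12.0016, so E_p = -12.0016·(10.4/70.1327) ≈ -1.780.
|E_p| > 1: demand is elastic.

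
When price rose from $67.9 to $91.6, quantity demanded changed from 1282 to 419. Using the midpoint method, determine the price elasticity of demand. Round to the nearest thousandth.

-3.414

%ΔQ = (419 − 1282)/[(1282 + 419)/2] = -863/850.5 ≈ -1.0147.
%ΔP = (91.6 − 67.9)/[(67.9 + 91.6)/2] = 23.7/79.75 ≈ 0.2972.
Arc elasticity E = %ΔQ/%ΔP ≈ -1.0147/0.2972 ≈ -3.414.
|E| > 1: demand is elastic over this range.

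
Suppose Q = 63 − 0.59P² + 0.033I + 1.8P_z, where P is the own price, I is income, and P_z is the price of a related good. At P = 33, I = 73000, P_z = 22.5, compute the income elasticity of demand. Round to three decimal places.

Q = 63 − 0.59(33)² + 0.033(73000) + 1.8(22.5) = 63 − 642.51 + 2409 + 40.5 = 1869.99.
∂Q/∂I = +0.033, so E_I = 0.033·(73000/1869.99) ≈ 1.288.
E_I > 1: normal good (luxury).

1.288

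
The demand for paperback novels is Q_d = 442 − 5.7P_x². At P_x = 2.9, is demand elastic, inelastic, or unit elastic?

inelastic

At P_x = 2.9, Q_d = 394.063.
dQ_d/dP_x = −2·5.7·P_x = −33.06.
Point elasticity E = (dQ_d/dP_x)·(P_x/Q_d) = -33.06 × 2.9/394.063 ≈ -0.243.
|E| ≈ 0.243 < 1, so demand is inelastic.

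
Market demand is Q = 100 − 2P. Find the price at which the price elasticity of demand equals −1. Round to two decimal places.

25.00

For linear demand Q = a − bP, E = −bP/(a − bP). |E| = 1 ⇒ bP = a − bP ⇒ P = a/(2b).
P = 100/(2·2) = 25.00.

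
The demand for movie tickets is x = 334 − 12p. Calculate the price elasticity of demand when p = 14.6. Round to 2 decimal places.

-1.10

At p = 14.6, x = 158.8.
dx/dp = −12.
Point elasticity E = (dx/dp)·(p/x) = -12 × 14.6/158.8 ≈ -1.10.
|E| > 1, so demand is elastic at this price.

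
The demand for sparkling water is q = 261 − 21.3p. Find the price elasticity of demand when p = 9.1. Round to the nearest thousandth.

At p = 9.1, q = 67.17.
dq/dp = −21.3.
Point elasticity E = (dq/dp)·(p/q) = -21.3 × 9.1/67.17 ≈ -2.886.
|E| > 1, so demand is elastic at this price.

-2.886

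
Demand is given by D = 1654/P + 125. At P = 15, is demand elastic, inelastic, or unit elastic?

At P = 15, D = 235.2667.
dD/dP = −1654/P² = −7.3511.
Point elasticity E = (dD/dP)·(P/D) = -7.3511 × 15/235.2667 ≈ -0.469.
|E| ≈ 0.469 < 1, so demand is inelastic.

inelastic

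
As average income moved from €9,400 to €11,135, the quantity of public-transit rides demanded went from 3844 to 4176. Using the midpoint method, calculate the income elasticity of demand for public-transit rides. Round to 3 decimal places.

0.490

%ΔQ = (4176 − 3844)/[(3844+4176)/2] = 332/4010 ≈ 0.0828.
%ΔI = (11,135 − 9,400)/[(9,400+11,135)/2] = 1735/10267.5 ≈ 0.1690.
E_I = %ΔQ/%ΔI ≈ 0.490.
E_I ∈ (0,1): normal good (necessity).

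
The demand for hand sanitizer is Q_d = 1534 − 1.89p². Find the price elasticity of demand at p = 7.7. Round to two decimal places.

At p = 7.7, Q_d = 1421.9419.
dQ_d/dp = −2·1.89·p = −29.106.
Point elasticity E = (dQ_d/dp)·(p/Q_d) = -29.106 × 7.7/1421.9419 ≈ -0.16.
|E| < 1, so demand is inelastic at this price.

-0.16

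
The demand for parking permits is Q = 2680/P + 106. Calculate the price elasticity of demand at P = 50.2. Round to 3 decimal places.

At P = 50.2, Q = 159.3865.
dQ/dP = −2680/P² = −1.0635.
Point elasticity E = (dQ/dP)·(P/Q) = -1.0635 × 50.2/159.3865 ≈ -0.335.
|E| < 1, so demand is inelastic at this price.

-0.335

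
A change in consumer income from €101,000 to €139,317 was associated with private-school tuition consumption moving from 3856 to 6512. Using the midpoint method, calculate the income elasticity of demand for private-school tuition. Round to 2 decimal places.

%ΔQ = (6512 − 3856)/[(3856+6512)/2] = 2656/5184 ≈ 0.5123.
%ΔM = (139,317 − 101,000)/[(101,000+139,317)/2] = 38317/120158.5 ≈ 0.3189.
E_I = %ΔQ/%ΔM ≈ 1.61.
E_I > 1: normal good (luxury).

1.61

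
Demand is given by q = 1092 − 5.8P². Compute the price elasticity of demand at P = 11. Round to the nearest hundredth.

-3.60

At P = 11, q = 390.2.
dq/dP = −2·5.8·P = −127.6.
Point elasticity E = (dq/dP)·(P/q) = -127.6 × 11/390.2 ≈ -3.60.
|E| > 1, so demand is elastic at this price.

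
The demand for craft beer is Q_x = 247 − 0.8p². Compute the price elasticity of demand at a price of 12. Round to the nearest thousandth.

-1.748

At p = 12, Q_x = 131.8.
dQ_x/dp = −2·0.8·p = −19.2.
Point elasticity E = (dQ_x/dp)·(p/Q_x) = -19.2 × 12/131.8 ≈ -1.748.
|E| > 1, so demand is elastic at this price.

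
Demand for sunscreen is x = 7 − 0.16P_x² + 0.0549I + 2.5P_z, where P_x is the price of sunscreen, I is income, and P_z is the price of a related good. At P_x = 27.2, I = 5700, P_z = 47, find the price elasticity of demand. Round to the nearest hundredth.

-0.74

First evaluate x: 7 − 0.16(27.2)² + 0.0549(5700) + 2.5(47) = 7 − 118.3744 + 312.93 + 117.5 = 319.0556.
∂x/∂P_x = −2·0.16·P_x = -8.704, so E_p = -8.704·(27.2/319.0556) ≈ -0.74.
|E_p| < 1: demand is inelastic.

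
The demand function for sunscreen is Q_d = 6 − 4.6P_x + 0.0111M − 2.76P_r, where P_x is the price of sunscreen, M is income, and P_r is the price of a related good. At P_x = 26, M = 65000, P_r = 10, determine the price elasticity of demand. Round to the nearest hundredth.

-0.21

Substituting, Q_d = 6 − 4.6(26) + 0.0111(65000) − 2.76(10) = 6 − 119.6 + 721.5 − 27.6 = 580.3.
∂Q_d/∂P_x = −4.6, so E_p = (−4.6)·(26/580.3) ≈ -0.21.
|E_p| < 1: demand is inelastic.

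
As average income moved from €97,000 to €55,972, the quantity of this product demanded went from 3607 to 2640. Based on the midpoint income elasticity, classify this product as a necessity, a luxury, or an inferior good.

%ΔQ = (2640 − 3607)/[(3607+2640)/2] = -967/3123.5 ≈ -0.3096.
%ΔY = (55,972 − 97,000)/[(97,000+55,972)/2] = -41028/76486 ≈ -0.5364.
E_I = %ΔQ/%ΔY ≈ 0.577.
E_I ∈ (0,1): normal good (necessity).

necessity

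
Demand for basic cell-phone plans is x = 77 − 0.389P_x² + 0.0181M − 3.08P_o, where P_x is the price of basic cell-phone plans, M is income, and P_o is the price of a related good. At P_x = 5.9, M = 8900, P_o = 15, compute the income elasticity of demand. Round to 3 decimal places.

x = 77 − 0.389(5.9)² + 0.0181(8900) − 3.08(15) = 77 − 13.5411 + 161.09 − 46.2 = 178.3489.
∂x/∂M = +0.0181, so E_I = 0.0181·(8900/178.3489) ≈ 0.903.
E_I ∈ (0,1): normal good (necessity).

0.903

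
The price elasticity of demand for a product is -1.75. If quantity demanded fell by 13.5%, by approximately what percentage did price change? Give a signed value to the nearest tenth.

7.7

%ΔQ ≈ E × %ΔP ⇒ %ΔP = %ΔQ / E = (-13.5%)/(-1.75) ≈ 7.7%.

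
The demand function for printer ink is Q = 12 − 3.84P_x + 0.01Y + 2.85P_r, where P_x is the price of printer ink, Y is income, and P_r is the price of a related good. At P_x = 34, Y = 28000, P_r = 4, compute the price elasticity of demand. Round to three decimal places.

At the given point, Q = 12 − 3.84(34) + 0.01(28000) + 2.85(4) = 12 − 130.56 + 280 + 11.4 = 172.84.
∂Q/∂P_x = −3.84, so E_p = (−3.84)·(34/172.84) ≈ -0.755.
|E_p| < 1: demand is inelastic.

-0.755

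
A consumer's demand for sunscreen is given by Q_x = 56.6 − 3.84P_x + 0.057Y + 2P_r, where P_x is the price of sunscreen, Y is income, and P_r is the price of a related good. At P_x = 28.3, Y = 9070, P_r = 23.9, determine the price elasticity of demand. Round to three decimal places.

-0.212

Q_x = 56.6 − 3.84(28.3) + 0.057(9070) + 2(23.9) = 56.6 − 108.672 + 516.99 + 47.8 = 512.718.
∂Q_x/∂P_x = −3.84, so E_p = (−3.84)·(28.3/512.718) ≈ -0.212.
|E_p| < 1: demand is inelastic.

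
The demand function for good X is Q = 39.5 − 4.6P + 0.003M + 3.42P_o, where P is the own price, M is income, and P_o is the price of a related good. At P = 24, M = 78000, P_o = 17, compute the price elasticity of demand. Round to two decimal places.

-0.50

First evaluate Q: 39.5 − 4.6(24) + 0.003(78000) + 3.42(17) = 39.5 − 110.4 + 234 + 58.14 = 221.24.
∂Q/∂P = −4.6, so E_p = (−4.6)·(24/221.24) ≈ -0.50.
|E_p| < 1: demand is inelastic.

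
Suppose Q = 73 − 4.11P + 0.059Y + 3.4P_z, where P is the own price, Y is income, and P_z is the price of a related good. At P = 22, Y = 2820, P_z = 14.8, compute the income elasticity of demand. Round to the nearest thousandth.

Evaluating quantity at (P, Y, P_z) gives Q = 73 − 4.11(22) + 0.059(2820) + 3.4(14.8) = 73 − 90.42 + 166.38 + 50.32 = 199.28.
∂Q/∂Y = +0.059, so E_I = 0.059·(2820/199.28) ≈ 0.835.
E_I ∈ (0,1): normal good (necessity).

0.835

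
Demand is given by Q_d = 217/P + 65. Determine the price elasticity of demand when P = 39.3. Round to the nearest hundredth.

At P = 39.3, Q_d = 70.5216.
dQ_d/dP = −217/P² = −0.1405.
Point elasticity E = (dQ_d/dP)·(P/Q_d) = -0.1405 × 39.3/70.5216 ≈ -0.08.
|E| < 1, so demand is inelastic at this price.

-0.08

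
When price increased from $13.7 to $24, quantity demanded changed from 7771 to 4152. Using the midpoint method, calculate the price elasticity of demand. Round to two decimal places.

%Δq = (4152 − 7771)/[(7771 + 4152)/2] = -3619/5961.5 ≈ -0.6071.
%ΔP = (24 − 13.7)/[(13.7 + 24)/2] = 10.3/18.85 ≈ 0.5464.
Arc elasticity E = %Δq/%ΔP ≈ -0.6071/0.5464 ≈ -1.11.
|E| > 1: demand is elastic over this range.

-1.11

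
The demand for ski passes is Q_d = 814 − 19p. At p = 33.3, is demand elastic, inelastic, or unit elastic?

At p = 33.3, Q_d = 181.3.
dQ_d/dp = −19.
Point elasticity E = (dQ_d/dp)·(p/Q_d) = -19 × 33.3/181.3 ≈ -3.490.
|E| ≈ 3.490 > 1, so demand is elastic.

elastic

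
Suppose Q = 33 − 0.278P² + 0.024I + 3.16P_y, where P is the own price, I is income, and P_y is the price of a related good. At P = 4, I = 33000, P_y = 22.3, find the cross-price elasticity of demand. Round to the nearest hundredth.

Evaluating quantity at (P, I, P_y) gives Q = 33 − 0.278(4)² + 0.024(33000) + 3.16(22.3) = 33 − 4.448 + 792 + 70.468 = 891.02.
∂Q/∂P_y = +3.16, so E_xy = 3.16·(22.3/891.02) ≈ 0.08.
E_xy > 0: the goods are substitutes.

0.08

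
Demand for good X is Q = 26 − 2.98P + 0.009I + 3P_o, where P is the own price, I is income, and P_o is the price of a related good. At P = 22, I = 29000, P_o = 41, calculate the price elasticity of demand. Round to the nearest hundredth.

-0.19

Substituting, Q = 26 − 2.98(22) + 0.009(29000) + 3(41) = 26 − 65.56 + 261 + 123 = 344.44.
∂Q/∂P = −2.98, so E_p = (−2.98)·(22/344.44) ≈ -0.19.
|E_p| < 1: demand is inelastic.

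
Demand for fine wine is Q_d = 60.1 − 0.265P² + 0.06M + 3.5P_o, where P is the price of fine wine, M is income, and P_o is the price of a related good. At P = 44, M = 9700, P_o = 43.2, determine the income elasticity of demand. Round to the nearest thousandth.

2.077

First evaluate Q_d: 60.1 − 0.265(44)² + 0.06(9700) + 3.5(43.2) = 60.1 − 513.04 + 582 + 151.2 = 280.26.
∂Q_d/∂M = +0.06, so E_I = 0.06·(9700/280.26) ≈ 2.077.
E_I > 1: normal good (luxury).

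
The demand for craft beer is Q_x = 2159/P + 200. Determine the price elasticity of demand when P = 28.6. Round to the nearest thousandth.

At P = 28.6, Q_x = 275.4895.
dQ_x/dP = −2159/P² = −2.6395.
Point elasticity E = (dQ_x/dP)·(P/Q_x) = -2.6395 × 28.6/275.4895 ≈ -0.274.
|E| < 1, so demand is inelastic at this price.

-0.274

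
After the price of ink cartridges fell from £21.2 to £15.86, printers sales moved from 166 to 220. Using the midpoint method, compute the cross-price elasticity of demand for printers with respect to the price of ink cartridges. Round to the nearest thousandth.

-0.971

%ΔQ_x = (220 − 166)/[(166+220)/2] = 54/193 ≈ 0.2798.
%ΔP_y = (15.86 − 21.2)/[(21.2+15.86)/2] ≈ -0.2882.
E_xy = 0.2798/-0.2882 ≈ -0.971.
E_xy < 0, so printers and ink cartridges are complements.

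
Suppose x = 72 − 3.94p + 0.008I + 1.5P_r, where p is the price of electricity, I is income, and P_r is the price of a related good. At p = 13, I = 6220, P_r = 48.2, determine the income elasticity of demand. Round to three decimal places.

0.348

Evaluating quantity at (p, I, P_r) gives x = 72 − 3.94(13) + 0.008(6220) + 1.5(48.2) = 72 − 51.22 + 49.76 + 72.3 = 142.84.
∂x/∂I = +0.008, so E_I = 0.008·(6220/142.84) ≈ 0.348.
E_I ∈ (0,1): normal good (necessity).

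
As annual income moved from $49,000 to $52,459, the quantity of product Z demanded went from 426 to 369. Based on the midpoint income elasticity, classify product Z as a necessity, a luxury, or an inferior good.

inferior

%ΔQ = (369 − 426)/[(426+369)/2] = -57/397.5 ≈ -0.1434.
%ΔI = (52,459 − 49,000)/[(49,000+52,459)/2] = 3459/50729.5 ≈ 0.0682.
E_I = %ΔQ/%ΔI ≈ -2.103.
E_I < 0: inferior good.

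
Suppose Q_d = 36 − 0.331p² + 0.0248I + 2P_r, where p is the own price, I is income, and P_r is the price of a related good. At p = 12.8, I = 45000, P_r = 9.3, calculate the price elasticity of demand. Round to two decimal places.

-0.10

Evaluating quantity at (p, I, P_r) gives Q_d = 36 − 0.331(12.8)² + 0.0248(45000) + 2(9.3) = 36 − 54.231 + 1116 + 18.6 = 1116.369.
∂Q_d/∂p = −2·0.331·p = -8.4736, so E_p = -8.4736·(12.8/1116.369) ≈ -0.10.
|E_p| < 1: demand is inelastic.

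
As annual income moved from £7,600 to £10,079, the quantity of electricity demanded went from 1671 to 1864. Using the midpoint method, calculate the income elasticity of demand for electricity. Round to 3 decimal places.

0.389

%ΔQ = (1864 − 1671)/[(1671+1864)/2] = 193/1767.5 ≈ 0.1092.
%ΔI = (10,079 − 7,600)/[(7,600+10,079)/2] = 2479/8839.5 ≈ 0.2804.
E_I = %ΔQ/%ΔI ≈ 0.389.
E_I ∈ (0,1): normal good (necessity).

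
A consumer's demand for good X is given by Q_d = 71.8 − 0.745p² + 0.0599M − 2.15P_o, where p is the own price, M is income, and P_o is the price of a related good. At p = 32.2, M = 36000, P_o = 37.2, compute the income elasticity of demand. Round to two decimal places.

1.57

Substituting, Q_d = 71.8 − 0.745(32.2)² + 0.0599(36000) − 2.15(37.2) = 71.8 − 772.4458 + 2156.4 − 79.98 = 1375.7742.
∂Q_d/∂M = +0.0599, so E_I = 0.0599·(36000/1375.7742) ≈ 1.57.
E_I > 1: normal good (luxury).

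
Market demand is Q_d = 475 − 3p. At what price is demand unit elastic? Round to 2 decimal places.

79.17

For linear demand Q_d = a − bp, E = −bp/(a − bp). |E| = 1 ⇒ bp = a − bp ⇒ p = a/(2b).
p = 475/(2·3) ≈ 79.17.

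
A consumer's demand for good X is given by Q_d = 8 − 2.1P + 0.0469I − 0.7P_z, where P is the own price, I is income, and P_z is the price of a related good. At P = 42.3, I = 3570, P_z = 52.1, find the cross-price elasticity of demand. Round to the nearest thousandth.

First evaluate Q_d: 8 − 2.1(42.3) + 0.0469(3570) − 0.7(52.1) = 8 − 88.83 + 167.433 − 36.47 = 50.133.
∂Q_d/∂P_z = −0.7, so E_xy = -0.7·(52.1/50.133) ≈ -0.727.
E_xy < 0: the goods are complements.

-0.727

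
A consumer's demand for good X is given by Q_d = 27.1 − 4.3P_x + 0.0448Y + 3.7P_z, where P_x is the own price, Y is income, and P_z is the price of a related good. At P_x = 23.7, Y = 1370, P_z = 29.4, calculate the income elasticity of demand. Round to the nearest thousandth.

0.644

First evaluate Q_d: 27.1 − 4.3(23.7) + 0.0448(1370) + 3.7(29.4) = 27.1 − 101.91 + 61.376 + 108.78 = 95.346.
∂Q_d/∂Y = +0.0448, so E_I = 0.0448·(1370/95.346) ≈ 0.644.
E_I ∈ (0,1): normal good (necessity).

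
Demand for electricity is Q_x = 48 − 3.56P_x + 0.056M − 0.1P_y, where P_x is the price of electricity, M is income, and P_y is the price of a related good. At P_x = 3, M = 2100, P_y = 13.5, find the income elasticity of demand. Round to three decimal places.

Q_x = 48 − 3.56(3) + 0.056(2100) − 0.1(13.5) = 48 − 10.68 + 117.6 − 1.35 = 153.57.
∂Q_x/∂M = +0.056, so E_I = 0.056·(2100/153.57) ≈ 0.766.
E_I ∈ (0,1): normal good (necessity).

0.766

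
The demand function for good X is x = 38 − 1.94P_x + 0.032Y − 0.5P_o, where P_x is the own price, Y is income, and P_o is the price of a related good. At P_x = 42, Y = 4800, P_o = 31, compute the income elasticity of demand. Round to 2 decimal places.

At the given point, x = 38 − 1.94(42) + 0.032(4800) − 0.5(31) = 38 − 81.48 + 153.6 − 15.5 = 94.62.
∂x/∂Y = +0.032, so E_I = 0.032·(4800/94.62) ≈ 1.62.
E_I > 1: normal good (luxury).

1.62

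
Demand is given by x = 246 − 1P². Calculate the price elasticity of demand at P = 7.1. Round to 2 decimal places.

-0.52

At P = 7.1, x = 195.59.
dx/dP = −2·1·P = −14.2.
Point elasticity E = (dx/dP)·(P/x) = -14.2 × 7.1/195.59 ≈ -0.52.
|E| < 1, so demand is inelastic at this price.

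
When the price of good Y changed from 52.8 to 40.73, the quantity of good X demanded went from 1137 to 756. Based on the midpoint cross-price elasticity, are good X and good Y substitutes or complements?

substitutes

%ΔQ_x = (756 − 1137)/[(1137+756)/2] = -381/946.5 ≈ -0.4025.
%ΔP_y = (40.73 − 52.8)/[(52.8+40.73)/2] ≈ -0.2581.
E_xy = -0.4025/-0.2581 ≈ 1.560.
E_xy > 0, so the goods are substitutes.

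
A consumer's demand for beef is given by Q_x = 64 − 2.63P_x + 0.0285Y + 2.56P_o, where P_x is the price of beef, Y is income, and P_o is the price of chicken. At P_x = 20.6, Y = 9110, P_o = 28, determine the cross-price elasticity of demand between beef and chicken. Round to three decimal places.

0.210

At the given point, Q_x = 64 − 2.63(20.6) + 0.0285(9110) + 2.56(28) = 64 − 54.178 + 259.635 + 71.68 = 341.137.
∂Q_x/∂P_o = +2.56, so E_xy = 2.56·(28/341.137) ≈ 0.210.
E_xy > 0: the goods are substitutes.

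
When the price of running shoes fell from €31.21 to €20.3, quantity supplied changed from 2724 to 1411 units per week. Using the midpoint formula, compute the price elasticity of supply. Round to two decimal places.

1.50

%Δq = (1411 − 2724)/[(2724 + 1411)/2] = -1313/2067.5 ≈ -0.6351.
%Δp = (20.3 − 31.21)/[(31.21 + 20.3)/2] = -10.91/25.755 ≈ -0.4236.
Arc elasticity E = %Δq/%Δp ≈ -0.6351/-0.4236 ≈ 1.50.
|E| > 1: supply is elastic over this range.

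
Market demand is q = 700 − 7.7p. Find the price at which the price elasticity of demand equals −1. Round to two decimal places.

45.45

For linear demand q = a − bp, E = −bp/(a − bp). |E| = 1 ⇒ bp = a − bp ⇒ p = a/(2b).
p = 700/(2·7.7) ≈ 45.45.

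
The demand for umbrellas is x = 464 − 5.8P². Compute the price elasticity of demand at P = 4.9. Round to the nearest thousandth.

At P = 4.9, x = 324.742.
dx/dP = −2·5.8·P = −56.84.
Point elasticity E = (dx/dP)·(P/x) = -56.84 × 4.9/324.742 ≈ -0.858.
|E| < 1, so demand is inelastic at this price.

-0.858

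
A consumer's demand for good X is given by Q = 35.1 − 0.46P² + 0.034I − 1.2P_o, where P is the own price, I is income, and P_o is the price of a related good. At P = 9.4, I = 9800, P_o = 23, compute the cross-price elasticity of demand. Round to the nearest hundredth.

First evaluate Q: 35.1 − 0.46(9.4)² + 0.034(9800) − 1.2(23) = 35.1 − 40.6456 + 333.2 − 27.6 = 300.0544.
∂Q/∂P_o = −1.2, so E_xy = -1.2·(23/300.0544) ≈ -0.09.
E_xy < 0: the goods are complements.

-0.09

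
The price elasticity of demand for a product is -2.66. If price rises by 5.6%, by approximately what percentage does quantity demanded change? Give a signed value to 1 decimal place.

%ΔQ ≈ E × %ΔP = (-2.66) × (5.6%) ≈ -14.9%.

-14.9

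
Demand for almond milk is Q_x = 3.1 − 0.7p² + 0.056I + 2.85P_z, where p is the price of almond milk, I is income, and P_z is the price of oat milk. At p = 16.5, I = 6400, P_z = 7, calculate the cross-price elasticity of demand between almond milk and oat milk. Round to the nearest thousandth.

0.105

Q_x = 3.1 − 0.7(16.5)² + 0.056(6400) + 2.85(7) = 3.1 − 190.575 + 358.4 + 19.95 = 190.875.
∂Q_x/∂P_z = +2.85, so E_xy = 2.85·(7/190.875) ≈ 0.105.
E_xy > 0: the goods are substitutes.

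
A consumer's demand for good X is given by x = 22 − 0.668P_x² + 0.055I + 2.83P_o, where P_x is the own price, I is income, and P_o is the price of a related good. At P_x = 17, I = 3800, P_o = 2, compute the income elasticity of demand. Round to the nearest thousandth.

Evaluating quantity at (P_x, I, P_o) gives x = 22 − 0.668(17)² + 0.055(3800) + 2.83(2) = 22 − 193.052 + 209 + 5.66 = 43.608.
∂x/∂I = +0.055, so E_I = 0.055·(3800/43.608) ≈ 4.793.
E_I > 1: normal good (luxury).

4.793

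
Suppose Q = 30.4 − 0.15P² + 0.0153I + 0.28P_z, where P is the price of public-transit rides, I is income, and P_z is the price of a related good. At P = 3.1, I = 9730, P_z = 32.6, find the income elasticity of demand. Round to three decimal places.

0.796

Evaluating quantity at (P, I, P_z) gives Q = 30.4 − 0.15(3.1)² + 0.0153(9730) + 0.28(32.6) = 30.4 − 1.4415 + 148.869 + 9.128 = 186.9555.
∂Q/∂I = +0.0153, so E_I = 0.0153·(9730/186.9555) ≈ 0.796.
E_I ∈ (0,1): normal good (necessity).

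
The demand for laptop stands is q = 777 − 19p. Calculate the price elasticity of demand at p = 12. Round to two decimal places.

At p = 12, q = 549.
dq/dp = −19.
Point elasticity E = (dq/dp)·(p/q) = -19 × 12/549 ≈ -0.42.
|E| < 1, so demand is inelastic at this price.

-0.42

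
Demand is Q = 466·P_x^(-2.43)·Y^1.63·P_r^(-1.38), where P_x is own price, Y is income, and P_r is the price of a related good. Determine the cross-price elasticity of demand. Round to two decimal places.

-1.38

For a Cobb–Douglas (constant-elasticity) form Q = A·P_r^α·…, the elasticity with respect to P_r equals the exponent α at every point.
Here the exponent on P_r is -1.38, so the cross-price elasticity of demand is -1.38.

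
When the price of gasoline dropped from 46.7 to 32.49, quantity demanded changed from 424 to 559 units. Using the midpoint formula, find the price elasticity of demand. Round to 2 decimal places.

-0.77

%Δq = (559 − 424)/[(424 + 559)/2] = 135/491.5 ≈ 0.2747.
%ΔP = (32.49 − 46.7)/[(46.7 + 32.49)/2] = -14.21/39.595 ≈ -0.3589.
Arc elasticity E = %Δq/%ΔP ≈ 0.2747/-0.3589 ≈ -0.77.
|E| < 1: demand is inelastic over this range.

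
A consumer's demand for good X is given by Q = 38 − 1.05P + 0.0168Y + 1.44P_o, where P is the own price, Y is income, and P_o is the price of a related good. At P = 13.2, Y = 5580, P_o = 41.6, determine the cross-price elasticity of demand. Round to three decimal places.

0.337

Evaluating quantity at (P, Y, P_o) gives Q = 38 − 1.05(13.2) + 0.0168(5580) + 1.44(41.6) = 38 − 13.86 + 93.744 + 59.904 = 177.788.
∂Q/∂P_o = +1.44, so E_xy = 1.44·(41.6/177.788) ≈ 0.337.
E_xy > 0: the goods are substitutes.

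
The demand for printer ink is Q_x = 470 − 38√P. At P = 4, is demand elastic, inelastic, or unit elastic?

At P = 4, Q_x = 394.
dQ_x/dP = −38/(2√P) = −38/(2·2).
Point elasticity E = (dQ_x/dP)·(P/Q_x) = -9.5 × 4/394 ≈ -0.096.
|E| ≈ 0.096 < 1, so demand is inelastic.

inelastic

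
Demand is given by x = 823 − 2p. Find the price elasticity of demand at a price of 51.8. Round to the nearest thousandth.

-0.144

At p = 51.8, x = 719.4.
dx/dp = −2.
Point elasticity E = (dx/dp)·(p/x) = -2 × 51.8/719.4 ≈ -0.144.
|E| < 1, so demand is inelastic at this price.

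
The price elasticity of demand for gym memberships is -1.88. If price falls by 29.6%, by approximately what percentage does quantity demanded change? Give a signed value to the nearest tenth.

55.6

%ΔQ ≈ E × %ΔP = (-1.88) × (-29.6%) ≈ 55.6%.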